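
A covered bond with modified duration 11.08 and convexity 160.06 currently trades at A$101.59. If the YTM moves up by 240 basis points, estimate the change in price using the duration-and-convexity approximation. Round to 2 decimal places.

Duration effect: -D_mod·Δy = -11.08 × (+0.024) = -0.265920
Convexity effect: ½·C·(Δy)² = 0.5 × 160.06 × (0.024)² = +0.04609728
ΔP/P ≈ -0.265920 + 0.04609728 = -0.21982272
ΔP ≈ 101.59 × (-0.21982272) = -22.3317901248.

-A$22.33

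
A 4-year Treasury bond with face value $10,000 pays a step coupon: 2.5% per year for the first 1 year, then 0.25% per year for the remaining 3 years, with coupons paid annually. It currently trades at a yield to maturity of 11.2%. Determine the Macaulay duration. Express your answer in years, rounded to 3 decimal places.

Periodic yield y = 0.112. Discount each cash flow and weight by its year:
  t   CF        PV=CF/(1+0.112)^t    t·PV
  1       250.00       224.8201       224.8201
  2        25.00        20.2176        40.4353
  3        25.00        18.1813        54.5440
  4    10,025.00     6,556.3968    26,225.5874
  Σ                  6,819.6160    26,545.3868
Price P = Σ PV = 6,819.6160.
Macaulay duration = Σ(t·PV) / P = 26,545.3868 / 6,819.6160 = 3.89250 years.

3.893 years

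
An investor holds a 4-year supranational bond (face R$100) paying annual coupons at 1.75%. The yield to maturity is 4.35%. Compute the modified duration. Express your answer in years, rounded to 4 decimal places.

Periodic yield y = 0.0435. First find Macaulay duration:
  t   CF        PV=CF/(1+0.0435)^t    t·PV
  1         1.75         1.6770         1.6770
  2         1.75         1.6071         3.2143
  3         1.75         1.5401         4.6204
  4       101.75        85.8153       343.2611
  Σ                     90.6396       352.7729
P = 90.6396; Macaulay duration = 352.7729 / 90.6396 = 3.89204 years.
Modified duration = D_Mac / (1 + y) = 3.89204 / 1.0435 = 3.72979 years.

3.7298 years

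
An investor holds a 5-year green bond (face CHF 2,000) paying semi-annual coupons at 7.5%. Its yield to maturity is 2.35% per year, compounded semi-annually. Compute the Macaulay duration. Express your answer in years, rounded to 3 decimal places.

Periodic yield y = 0.01175. Discount each cash flow and weight by its period:
  t   CF        PV=CF/(1+0.01175)^t    t·PV
  1        75.00        74.1290        74.1290
  2        75.00        73.2681       146.5362
  3        75.00        72.4172       217.2515
  4        75.00        71.5762       286.3047
  5        75.00        70.7449       353.7245
  6        75.00        69.9233       419.5399
  7        75.00        69.1113       483.7788
  8        75.00        68.3086       546.4690
  9        75.00        67.5153       607.6379
  10    2,075.00     1,846.2307    18,462.3071
  Σ                  2,483.2245    21,597.6786
Price P = Σ PV = 2,483.2245.
Macaulay duration = Σ(t·PV) / P = 21,597.6786 / 2,483.2245 = 8.69743 half-year periods.
In years: 8.69743 / 2 = 4.34872 years.

4.349 years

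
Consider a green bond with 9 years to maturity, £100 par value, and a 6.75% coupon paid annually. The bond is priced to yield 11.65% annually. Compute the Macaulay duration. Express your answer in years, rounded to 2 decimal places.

6.66 years

Periodic yield y = 0.1165. Discount each cash flow and weight by its year:
  t   CF        PV=CF/(1+0.1165)^t    t·PV
  1         6.75         6.0457         6.0457
  2         6.75         5.4148        10.8297
  3         6.75         4.8498        14.5495
  4         6.75         4.3438        17.3752
  5         6.75         3.8905        19.4527
  6         6.75         3.4846        20.9075
  7         6.75         3.1210        21.8469
  8         6.75         2.7953        22.3627
  9       106.75        39.5949       356.3542
  Σ                     73.5405       489.7241
Price P = Σ PV = 73.5405.
Macaulay duration = Σ(t·PV) / P = 489.7241 / 73.5405 = 6.65924 years.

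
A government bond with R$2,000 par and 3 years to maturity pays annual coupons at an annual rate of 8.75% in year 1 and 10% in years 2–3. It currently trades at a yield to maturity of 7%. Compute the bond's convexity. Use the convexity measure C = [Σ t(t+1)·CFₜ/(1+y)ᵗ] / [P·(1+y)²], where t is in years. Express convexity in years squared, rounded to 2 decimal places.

9.38

With y = 0.07:
  t   CF        PV=CF/(1+0.07)^t    t·PV        t(t+1)·PV
  1       175.00       163.5514       163.5514         327.1028
  2       200.00       174.6877       349.3755       1,048.1265
  3     2,200.00     1,795.8553     5,387.5660      21,550.2639
  Σ                  2,134.0945     5,900.4929      22,925.4932
P = 2,134.0945.
Convexity = Σ t(t+1)·PV / [P·(1+y)²] = 22,925.4932 / (2,134.0945 × 1.144900) = 9.38291.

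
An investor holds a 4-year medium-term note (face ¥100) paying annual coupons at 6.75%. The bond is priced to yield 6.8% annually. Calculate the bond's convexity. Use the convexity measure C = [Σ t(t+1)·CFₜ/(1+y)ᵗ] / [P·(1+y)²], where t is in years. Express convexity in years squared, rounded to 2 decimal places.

15.42

With y = 0.068:
  t   CF        PV=CF/(1+0.068)^t    t·PV        t(t+1)·PV
  1         6.75         6.3202         6.3202          12.6404
  2         6.75         5.9178        11.8356          35.5069
  3         6.75         5.5410        16.6231          66.4923
  4       106.75        82.0508       328.2032       1,641.0162
  Σ                     99.8299       362.9822       1,755.6558
P = 99.8299.
Convexity = Σ t(t+1)·PV / [P·(1+y)²] = 1,755.6558 / (99.8299 × 1.140624) = 15.41830.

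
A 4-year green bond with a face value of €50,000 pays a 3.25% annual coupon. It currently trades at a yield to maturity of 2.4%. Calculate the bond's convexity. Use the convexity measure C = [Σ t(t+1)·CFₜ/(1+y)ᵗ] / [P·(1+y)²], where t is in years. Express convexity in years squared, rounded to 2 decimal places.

With y = 0.024:
  t   CF        PV=CF/(1+0.024)^t    t·PV        t(t+1)·PV
  1     1,625.00     1,586.9141     1,586.9141       3,173.8281
  2     1,625.00     1,549.7208     3,099.4415       9,298.3246
  3     1,625.00     1,513.3992     4,540.1976      18,160.7902
  4    51,625.00    46,952.6640   187,810.6559     939,053.2796
  Σ                 51,602.6980   197,037.2091     969,686.2225
P = 51,602.6980.
Convexity = Σ t(t+1)·PV / [P·(1+y)²] = 969,686.2225 / (51,602.6980 × 1.048576) = 17.92086.

17.92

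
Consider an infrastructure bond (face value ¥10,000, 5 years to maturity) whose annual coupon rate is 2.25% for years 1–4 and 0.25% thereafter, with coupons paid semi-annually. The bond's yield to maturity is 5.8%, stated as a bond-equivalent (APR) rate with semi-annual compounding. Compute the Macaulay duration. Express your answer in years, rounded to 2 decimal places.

4.73 years

Periodic yield y = 0.029. Discount each cash flow and weight by its period:
  t   CF        PV=CF/(1+0.029)^t    t·PV
  1       112.50       109.3294       109.3294
  2       112.50       106.2482       212.4965
  3       112.50       103.2539       309.7617
  4       112.50       100.3439       401.3756
  5       112.50        97.5159       487.5797
  6       112.50        94.7677       568.6061
  7       112.50        92.0969       644.6781
  8       112.50        89.5013       716.0107
  9        12.50         9.6643        86.9789
  10   10,012.50     7,522.9605    75,229.6050
  Σ                  8,325.6822    78,766.4219
Price P = Σ PV = 8,325.6822.
Macaulay duration = Σ(t·PV) / P = 78,766.4219 / 8,325.6822 = 9.46066 half-year periods.
In years: 9.46066 / 2 = 4.73033 years.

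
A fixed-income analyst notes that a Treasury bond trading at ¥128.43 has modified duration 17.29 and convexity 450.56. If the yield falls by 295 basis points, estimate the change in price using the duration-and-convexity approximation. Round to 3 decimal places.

+¥90.685

Duration effect: -D_mod·Δy = -17.29 × (-0.0295) = +0.510055
Convexity effect: ½·C·(Δy)² = 0.5 × 450.56 × (-0.0295)² = +0.19604992
ΔP/P ≈ +0.510055 + 0.19604992 = +0.70610492
ΔP ≈ 128.43 × (+0.70610492) = +90.6850548756.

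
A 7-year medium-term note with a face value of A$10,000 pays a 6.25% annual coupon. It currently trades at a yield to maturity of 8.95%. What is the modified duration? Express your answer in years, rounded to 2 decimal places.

5.31 years

Periodic yield y = 0.0895. First find Macaulay duration:
  t   CF        PV=CF/(1+0.0895)^t    t·PV
  1       625.00       573.6576       573.6576
  2       625.00       526.5329     1,053.0659
  3       625.00       483.2794     1,449.8383
  4       625.00       443.5791     1,774.3164
  5       625.00       407.1401     2,035.7003
  6       625.00       373.6944     2,242.1665
  7    10,625.00     5,830.9363    40,816.5541
  Σ                  8,638.8199    49,945.2992
P = 8,638.8199; Macaulay duration = 49,945.2992 / 8,638.8199 = 5.78150 years.
Modified duration = D_Mac / (1 + y) = 5.78150 / 1.0895 = 5.30656 years.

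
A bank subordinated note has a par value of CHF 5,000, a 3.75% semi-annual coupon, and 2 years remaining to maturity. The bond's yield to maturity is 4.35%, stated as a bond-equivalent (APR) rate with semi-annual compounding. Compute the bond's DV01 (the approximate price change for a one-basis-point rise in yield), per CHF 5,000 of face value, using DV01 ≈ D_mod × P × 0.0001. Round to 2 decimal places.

Periodic yield y = 0.02175.
  t   CF        PV=CF/(1+0.02175)^t    t·PV
  1        93.75        91.7543        91.7543
  2        93.75        89.8012       179.6023
  3        93.75        87.8896       263.6687
  4     5,093.75     4,673.6807    18,694.7229
  Σ                  4,943.1258    19,229.7483
P = 4,943.1258; D_Mac = 3.89020 half-year periods = 1.94510 yrs; D_mod = 1.90369 yrs.
DV01 ≈ 1.90369 × 4,943.1258 × 0.0001 = 0.941020.

CHF 0.94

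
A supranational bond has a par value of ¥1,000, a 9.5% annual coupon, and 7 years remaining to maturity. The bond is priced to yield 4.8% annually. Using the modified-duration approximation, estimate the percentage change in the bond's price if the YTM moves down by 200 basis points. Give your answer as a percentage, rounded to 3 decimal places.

+10.715%

Periodic yield y = 0.048. Modified duration first:
  t   CF        PV=CF/(1+0.048)^t    t·PV
  1        95.00        90.6489        90.6489
  2        95.00        86.4970       172.9940
  3        95.00        82.5353       247.6059
  4        95.00        78.7551       315.0202
  5        95.00        75.1480       375.7398
  6        95.00        71.7061       430.2364
  7     1,095.00       788.6515     5,520.5606
  Σ                  1,273.9418     7,152.8058
P = 1,273.9418; D_Mac = 5.61470 yrs; D_mod = 5.61470/(1+0.048) = 5.35754 yrs.
ΔP/P ≈ -D_mod · Δy = -5.35754 × (-0.02) = +0.107151 = +10.7151%.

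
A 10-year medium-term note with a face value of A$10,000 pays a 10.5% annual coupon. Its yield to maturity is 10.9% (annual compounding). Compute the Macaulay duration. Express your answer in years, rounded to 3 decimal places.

6.605 years

Periodic yield y = 0.109. Discount each cash flow and weight by its year:
  t   CF        PV=CF/(1+0.109)^t    t·PV
  1     1,050.00       946.7989       946.7989
  2     1,050.00       853.7411     1,707.4823
  3     1,050.00       769.8297     2,309.4891
  4     1,050.00       694.1656     2,776.6626
  5     1,050.00       625.9384     3,129.6918
  6     1,050.00       564.4169     3,386.5015
  7     1,050.00       508.9422     3,562.5955
  8     1,050.00       458.9199     3,671.3595
  9     1,050.00       413.8142     3,724.3278
  10   11,050.00     3,926.8726    39,268.7264
  Σ                  9,763.4397    64,483.6354
Price P = Σ PV = 9,763.4397.
Macaulay duration = Σ(t·PV) / P = 64,483.6354 / 9,763.4397 = 6.60460 years.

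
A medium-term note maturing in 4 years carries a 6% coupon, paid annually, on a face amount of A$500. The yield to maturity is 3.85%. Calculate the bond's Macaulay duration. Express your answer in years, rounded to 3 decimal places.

Periodic yield y = 0.0385. Discount each cash flow and weight by its year:
  t   CF        PV=CF/(1+0.0385)^t    t·PV
  1        30.00        28.8878        28.8878
  2        30.00        27.8169        55.6337
  3        30.00        26.7856        80.3569
  4       530.00       455.6694     1,822.6776
  Σ                    539.1597     1,987.5560
Price P = Σ PV = 539.1597.
Macaulay duration = Σ(t·PV) / P = 1,987.5560 / 539.1597 = 3.68640 years.

3.686 years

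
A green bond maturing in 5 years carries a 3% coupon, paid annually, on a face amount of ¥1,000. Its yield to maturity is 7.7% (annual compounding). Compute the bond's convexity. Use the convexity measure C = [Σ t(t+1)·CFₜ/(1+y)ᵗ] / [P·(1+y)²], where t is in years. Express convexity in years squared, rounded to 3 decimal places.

23.678

With y = 0.077:
  t   CF        PV=CF/(1+0.077)^t    t·PV        t(t+1)·PV
  1        30.00        27.8552        27.8552          55.7103
  2        30.00        25.8637        51.7273         155.1819
  3        30.00        24.0145        72.0436         288.1744
  4        30.00        22.2976        89.1905         445.9523
  5     1,030.00       710.8185     3,554.0924      21,324.5543
  Σ                    810.8494     3,794.9089      22,269.5732
P = 810.8494.
Convexity = Σ t(t+1)·PV / [P·(1+y)²] = 22,269.5732 / (810.8494 × 1.159929) = 23.67774.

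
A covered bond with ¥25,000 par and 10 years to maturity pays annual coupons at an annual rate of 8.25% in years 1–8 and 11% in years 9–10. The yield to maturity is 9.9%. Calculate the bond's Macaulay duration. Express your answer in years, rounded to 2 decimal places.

Periodic yield y = 0.099. Discount each cash flow and weight by its year:
  t   CF        PV=CF/(1+0.099)^t    t·PV
  1     2,062.50     1,876.7061     1,876.7061
  2     2,062.50     1,707.6489     3,415.2977
  3     2,062.50     1,553.8206     4,661.4619
  4     2,062.50     1,413.8495     5,655.3981
  5     2,062.50     1,286.4873     6,432.4364
  6     2,062.50     1,170.5981     7,023.5884
  7     2,062.50     1,065.1484     7,456.0386
  8     2,062.50       969.1978     7,753.5824
  9     2,750.00     1,175.8542    10,582.6875
  10   27,750.00    10,796.5764   107,965.7642
  Σ                 23,015.8872   162,822.9612
Price P = Σ PV = 23,015.8872.
Macaulay duration = Σ(t·PV) / P = 162,822.9612 / 23,015.8872 = 7.07437 years.

7.07 years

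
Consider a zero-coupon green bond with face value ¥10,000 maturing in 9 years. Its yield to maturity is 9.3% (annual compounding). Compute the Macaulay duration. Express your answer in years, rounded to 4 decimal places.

A zero-coupon bond has a single cash flow at maturity, so its Macaulay duration equals its maturity: 9 years.

9.0000 years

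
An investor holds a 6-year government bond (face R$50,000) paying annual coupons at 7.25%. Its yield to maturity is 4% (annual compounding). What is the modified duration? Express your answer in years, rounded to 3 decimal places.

4.953 years

Periodic yield y = 0.04. First find Macaulay duration:
  t   CF        PV=CF/(1+0.04)^t    t·PV
  1     3,625.00     3,485.5769     3,485.5769
  2     3,625.00     3,351.5163     6,703.0325
  3     3,625.00     3,222.6118     9,667.8354
  4     3,625.00     3,098.6652    12,394.6608
  5     3,625.00     2,979.4858    14,897.4288
  6    53,625.00    42,380.6164   254,283.6987
  Σ                 58,518.4724   301,432.2331
P = 58,518.4724; Macaulay duration = 301,432.2331 / 58,518.4724 = 5.15106 years.
Modified duration = D_Mac / (1 + y) = 5.15106 / 1.04 = 4.95294 years.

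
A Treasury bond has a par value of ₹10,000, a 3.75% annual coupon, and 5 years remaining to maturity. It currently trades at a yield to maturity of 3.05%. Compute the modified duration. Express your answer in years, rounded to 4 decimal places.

Periodic yield y = 0.0305. First find Macaulay duration:
  t   CF        PV=CF/(1+0.0305)^t    t·PV
  1       375.00       363.9010       363.9010
  2       375.00       353.1305       706.2611
  3       375.00       342.6788     1,028.0365
  4       375.00       332.5365     1,330.1459
  5    10,375.00     8,927.8755    44,639.3774
  Σ                 10,320.1223    48,067.7219
P = 10,320.1223; Macaulay duration = 48,067.7219 / 10,320.1223 = 4.65767 years.
Modified duration = D_Mac / (1 + y) = 4.65767 / 1.0305 = 4.51982 years.

4.5198 years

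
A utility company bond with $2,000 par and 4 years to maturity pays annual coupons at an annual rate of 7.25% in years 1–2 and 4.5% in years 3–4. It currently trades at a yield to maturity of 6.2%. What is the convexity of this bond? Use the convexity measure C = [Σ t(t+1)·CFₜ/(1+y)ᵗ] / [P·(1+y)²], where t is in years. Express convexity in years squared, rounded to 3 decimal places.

15.561

With y = 0.062:
  t   CF        PV=CF/(1+0.062)^t    t·PV        t(t+1)·PV
  1       145.00       136.5348       136.5348         273.0697
  2       145.00       128.5639       257.1278         771.3833
  3        90.00        75.1396       225.4188         901.6754
  4     2,090.00     1,643.0403     6,572.1613      32,860.8063
  Σ                  1,983.2786     7,191.2427      34,806.9346
P = 1,983.2786.
Convexity = Σ t(t+1)·PV / [P·(1+y)²] = 34,806.9346 / (1,983.2786 × 1.127844) = 15.56084.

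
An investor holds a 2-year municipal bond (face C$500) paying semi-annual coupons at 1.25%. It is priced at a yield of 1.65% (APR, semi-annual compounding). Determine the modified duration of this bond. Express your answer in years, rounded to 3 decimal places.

1.965 years

Periodic yield y = 0.00825. First find Macaulay duration:
  t   CF        PV=CF/(1+0.00825)^t    t·PV
  1        3.125         3.0994         3.0994
  2        3.125         3.0741         6.1481
  3        3.125         3.0489         9.1467
  4      503.125       486.8587     1,947.4350
  Σ                    496.0812     1,965.8293
P = 496.0812; Macaulay duration = 1,965.8293 / 496.0812 = 3.96272 half-year periods = 1.98136 years.
Modified duration = D_Mac / (1 + y) = 1.98136 / 1.00825 = 1.96515 years.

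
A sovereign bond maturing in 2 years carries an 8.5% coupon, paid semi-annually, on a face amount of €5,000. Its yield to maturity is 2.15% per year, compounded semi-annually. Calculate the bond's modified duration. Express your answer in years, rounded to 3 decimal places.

1.868 years

Periodic yield y = 0.01075. First find Macaulay duration:
  t   CF        PV=CF/(1+0.01075)^t    t·PV
  1       212.50       210.2399       210.2399
  2       212.50       208.0039       416.0078
  3       212.50       205.7916       617.3749
  4     5,212.50     4,994.2591    19,977.0363
  Σ                  5,618.2945    21,220.6589
P = 5,618.2945; Macaulay duration = 21,220.6589 / 5,618.2945 = 3.77706 half-year periods = 1.88853 years.
Modified duration = D_Mac / (1 + y) = 1.88853 / 1.01075 = 1.86845 years.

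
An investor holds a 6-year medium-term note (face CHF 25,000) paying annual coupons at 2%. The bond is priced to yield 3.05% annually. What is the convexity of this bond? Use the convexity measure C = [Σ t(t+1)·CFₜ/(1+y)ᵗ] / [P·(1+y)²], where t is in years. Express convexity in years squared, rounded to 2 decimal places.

36.96

With y = 0.0305:
  t   CF        PV=CF/(1+0.0305)^t    t·PV        t(t+1)·PV
  1       500.00       485.2014       485.2014         970.4027
  2       500.00       470.8407       941.6814       2,825.0443
  3       500.00       456.9051     1,370.7153       5,482.8613
  4       500.00       443.3820     1,773.5278       8,867.6392
  5       500.00       430.2591     2,151.2953      12,907.7718
  6    25,500.00    21,293.7526   127,762.5155     894,337.6088
  Σ                 23,580.3408   134,484.9368     925,391.3282
P = 23,580.3408.
Convexity = Σ t(t+1)·PV / [P·(1+y)²] = 925,391.3282 / (23,580.3408 × 1.061930) = 36.95552.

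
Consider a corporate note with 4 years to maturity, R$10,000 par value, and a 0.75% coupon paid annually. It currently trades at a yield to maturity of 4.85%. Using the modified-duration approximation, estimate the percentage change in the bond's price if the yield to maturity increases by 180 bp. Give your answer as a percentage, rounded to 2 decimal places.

Periodic yield y = 0.0485. Modified duration first:
  t   CF        PV=CF/(1+0.0485)^t    t·PV
  1        75.00        71.5308        71.5308
  2        75.00        68.2220       136.4440
  3        75.00        65.0663       195.1988
  4    10,075.00     8,336.2612    33,345.0449
  Σ                  8,541.0803    33,748.2185
P = 8,541.0803; D_Mac = 3.95128 yrs; D_mod = 3.95128/(1+0.0485) = 3.76851 yrs.
ΔP/P ≈ -D_mod · Δy = -3.76851 × (+0.018) = -0.067833 = -6.7833%.

-6.78%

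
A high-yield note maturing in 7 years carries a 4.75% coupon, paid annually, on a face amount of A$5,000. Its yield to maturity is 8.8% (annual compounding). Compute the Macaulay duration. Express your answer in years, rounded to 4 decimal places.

5.9900 years

Periodic yield y = 0.088. Discount each cash flow and weight by its year:
  t   CF        PV=CF/(1+0.088)^t    t·PV
  1       237.50       218.2904       218.2904
  2       237.50       200.6346       401.2692
  3       237.50       184.4068       553.2204
  4       237.50       169.4915       677.9662
  5       237.50       155.7827       778.9133
  6       237.50       143.1826       859.0956
  7     5,237.50     2,902.1628    20,315.1395
  Σ                  3,973.9514    23,803.8946
Price P = Σ PV = 3,973.9514.
Macaulay duration = Σ(t·PV) / P = 23,803.8946 / 3,973.9514 = 5.98998 years.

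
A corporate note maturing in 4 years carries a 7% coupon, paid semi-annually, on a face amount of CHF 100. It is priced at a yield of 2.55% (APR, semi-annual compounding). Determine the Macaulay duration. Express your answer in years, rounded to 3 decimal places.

3.596 years

Periodic yield y = 0.01275. Discount each cash flow and weight by its period:
  t   CF        PV=CF/(1+0.01275)^t    t·PV
  1         3.50         3.4559         3.4559
  2         3.50         3.4124         6.8249
  3         3.50         3.3695        10.1084
  4         3.50         3.3270        13.3082
  5         3.50         3.2852        16.4258
  6         3.50         3.2438        19.4628
  7         3.50         3.2030        22.4208
  8       103.50        93.5238       748.1907
  Σ                    116.8207       840.1975
Price P = Σ PV = 116.8207.
Macaulay duration = Σ(t·PV) / P = 840.1975 / 116.8207 = 7.19220 half-year periods.
In years: 7.19220 / 2 = 3.59610 years.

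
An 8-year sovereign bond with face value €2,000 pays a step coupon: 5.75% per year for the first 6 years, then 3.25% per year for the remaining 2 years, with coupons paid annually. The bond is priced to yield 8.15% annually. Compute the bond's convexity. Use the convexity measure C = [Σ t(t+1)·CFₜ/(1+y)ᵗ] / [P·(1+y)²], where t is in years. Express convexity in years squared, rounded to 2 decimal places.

46.31

With y = 0.0815:
  t   CF        PV=CF/(1+0.0815)^t    t·PV        t(t+1)·PV
  1       115.00       106.3338       106.3338         212.6676
  2       115.00        98.3207       196.6413         589.9240
  3       115.00        90.9114       272.7342       1,090.9366
  4       115.00        84.0605       336.2418       1,681.2091
  5       115.00        77.7258       388.6290       2,331.7741
  6       115.00        71.8685       431.2111       3,018.4778
  7        65.00        37.5602       262.9213       2,103.3702
  8     2,065.00     1,103.3362     8,826.6896      79,440.2061
  Σ                  1,670.1170    10,821.4021      90,468.5655
P = 1,670.1170.
Convexity = Σ t(t+1)·PV / [P·(1+y)²] = 90,468.5655 / (1,670.1170 × 1.169642) = 46.31245.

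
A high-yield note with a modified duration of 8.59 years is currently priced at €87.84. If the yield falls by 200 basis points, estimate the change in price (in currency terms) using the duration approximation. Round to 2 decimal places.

+€15.09

Duration approximation: ΔP/P ≈ -D_mod · Δy = -8.59 × (-0.02) = +0.171800.
ΔP ≈ 87.84 × (+0.171800) = +15.090912.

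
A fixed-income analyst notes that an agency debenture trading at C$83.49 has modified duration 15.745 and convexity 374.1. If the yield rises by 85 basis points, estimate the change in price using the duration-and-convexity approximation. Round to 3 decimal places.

Duration effect: -D_mod·Δy = -15.745 × (+0.0085) = -0.1338325
Convexity effect: ½·C·(Δy)² = 0.5 × 374.1 × (0.0085)² = +0.0135143625
ΔP/P ≈ -0.1338325 + 0.0135143625 = -0.1203181375
ΔP ≈ 83.49 × (-0.1203181375) = -10.045361299875.

-C$10.045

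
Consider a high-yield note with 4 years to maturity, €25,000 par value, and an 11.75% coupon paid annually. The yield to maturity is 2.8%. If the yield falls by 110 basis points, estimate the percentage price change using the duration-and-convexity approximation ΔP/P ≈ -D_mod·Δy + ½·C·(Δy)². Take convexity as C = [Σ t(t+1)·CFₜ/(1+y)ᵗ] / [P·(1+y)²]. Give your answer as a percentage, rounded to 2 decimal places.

With y = 0.028:
  t   CF        PV=CF/(1+0.028)^t    t·PV        t(t+1)·PV
  1     2,937.50     2,857.4903     2,857.4903       5,714.9805
  2     2,937.50     2,779.6598     5,559.3196      16,677.9588
  3     2,937.50     2,703.9492     8,111.8477      32,447.3906
  4    27,937.50    25,015.8395   100,063.3580     500,316.7900
  Σ                 33,356.9388   116,592.0155     555,157.1200
P = 33,356.9388; D_Mac = 3.49529 yrs; D_mod = 3.40008 yrs; C = 15.74866.
Duration effect: -3.40008 × (-0.011) = +0.037401
Convexity effect: 0.5 × 15.74866 × (-0.011)² = +0.0009528
ΔP/P ≈ +0.037401 + 0.0009528 = +0.038354 = +3.8354%.

+3.84%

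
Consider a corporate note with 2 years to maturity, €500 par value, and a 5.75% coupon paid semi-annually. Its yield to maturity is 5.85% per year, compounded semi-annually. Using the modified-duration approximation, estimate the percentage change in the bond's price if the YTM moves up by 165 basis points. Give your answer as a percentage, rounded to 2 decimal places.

-3.07%

Periodic yield y = 0.02925. Modified duration first:
  t   CF        PV=CF/(1+0.02925)^t    t·PV
  1       14.375        13.9665        13.9665
  2       14.375        13.5696        27.1391
  3       14.375        13.1839        39.5518
  4      514.375       458.3491     1,833.3963
  Σ                    499.0691     1,914.0537
P = 499.0691; D_Mac = 3.83525 half-year periods = 1.91762 yrs; D_mod = 1.91762/(1+0.02925) = 1.86313 yrs.
ΔP/P ≈ -D_mod · Δy = -1.86313 × (+0.0165) = -0.030742 = -3.0742%.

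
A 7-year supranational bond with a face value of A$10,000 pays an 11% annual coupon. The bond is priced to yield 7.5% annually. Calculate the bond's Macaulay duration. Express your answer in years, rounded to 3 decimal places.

5.384 years

Periodic yield y = 0.075. Discount each cash flow and weight by its year:
  t   CF        PV=CF/(1+0.075)^t    t·PV
  1     1,100.00     1,023.2558     1,023.2558
  2     1,100.00       951.8659     1,903.7317
  3     1,100.00       885.4566     2,656.3699
  4     1,100.00       823.6806     3,294.7223
  5     1,100.00       766.2145     3,831.0725
  6     1,100.00       712.7577     4,276.5460
  7    11,100.00     6,690.5794    46,834.0558
  Σ                 11,853.8105    63,819.7541
Price P = Σ PV = 11,853.8105.
Macaulay duration = Σ(t·PV) / P = 63,819.7541 / 11,853.8105 = 5.38390 years.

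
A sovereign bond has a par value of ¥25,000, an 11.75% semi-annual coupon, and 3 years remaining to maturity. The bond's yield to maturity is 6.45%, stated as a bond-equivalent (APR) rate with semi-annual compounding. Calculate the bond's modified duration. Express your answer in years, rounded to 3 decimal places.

2.559 years

Periodic yield y = 0.03225. First find Macaulay duration:
  t   CF        PV=CF/(1+0.03225)^t    t·PV
  1     1,468.75     1,422.8627     1,422.8627
  2     1,468.75     1,378.4090     2,756.8180
  3     1,468.75     1,335.3441     4,006.0324
  4     1,468.75     1,293.6247     5,174.4990
  5     1,468.75     1,253.2088     6,266.0438
  6    26,468.75    21,878.8294   131,272.9767
  Σ                 28,562.2788   150,899.2325
P = 28,562.2788; Macaulay duration = 150,899.2325 / 28,562.2788 = 5.28317 half-year periods = 2.64158 years.
Modified duration = D_Mac / (1 + y) = 2.64158 / 1.03225 = 2.55905 years.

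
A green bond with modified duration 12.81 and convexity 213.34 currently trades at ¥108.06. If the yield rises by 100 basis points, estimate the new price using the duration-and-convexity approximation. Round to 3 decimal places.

¥95.370

Duration effect: -D_mod·Δy = -12.81 × (+0.01) = -0.128100
Convexity effect: ½·C·(Δy)² = 0.5 × 213.34 × (0.01)² = +0.0106670
ΔP/P ≈ -0.128100 + 0.0106670 = -0.117433
New price ≈ 108.06 × (1 - 0.117433) = 95.37019002.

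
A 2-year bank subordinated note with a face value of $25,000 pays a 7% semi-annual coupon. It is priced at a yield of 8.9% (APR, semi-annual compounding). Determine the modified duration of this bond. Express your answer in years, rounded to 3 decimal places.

Periodic yield y = 0.0445. First find Macaulay duration:
  t   CF        PV=CF/(1+0.0445)^t    t·PV
  1       875.00       837.7214       837.7214
  2       875.00       802.0310     1,604.0620
  3       875.00       767.8612     2,303.5836
  4    25,875.00    21,739.3513    86,957.4053
  Σ                 24,146.9649    91,702.7723
P = 24,146.9649; Macaulay duration = 91,702.7723 / 24,146.9649 = 3.79769 half-year periods = 1.89885 years.
Modified duration = D_Mac / (1 + y) = 1.89885 / 1.0445 = 1.81795 years.

1.818 years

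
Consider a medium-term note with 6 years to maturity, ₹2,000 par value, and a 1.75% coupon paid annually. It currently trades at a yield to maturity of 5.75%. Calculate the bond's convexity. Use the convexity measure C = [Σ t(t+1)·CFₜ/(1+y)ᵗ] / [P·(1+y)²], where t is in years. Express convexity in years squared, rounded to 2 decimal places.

With y = 0.0575:
  t   CF        PV=CF/(1+0.0575)^t    t·PV        t(t+1)·PV
  1        35.00        33.0969        33.0969          66.1939
  2        35.00        31.2973        62.5947         187.7840
  3        35.00        29.5956        88.7868         355.1470
  4        35.00        27.9864       111.9455         559.7274
  5        35.00        26.4647       132.3233         793.9395
  6     2,035.00     1,455.0642     8,730.3852      61,112.6966
  Σ                  1,603.5051     9,159.1323      63,075.4884
P = 1,603.5051.
Convexity = Σ t(t+1)·PV / [P·(1+y)²] = 63,075.4884 / (1,603.5051 × 1.118306) = 35.17463.

35.17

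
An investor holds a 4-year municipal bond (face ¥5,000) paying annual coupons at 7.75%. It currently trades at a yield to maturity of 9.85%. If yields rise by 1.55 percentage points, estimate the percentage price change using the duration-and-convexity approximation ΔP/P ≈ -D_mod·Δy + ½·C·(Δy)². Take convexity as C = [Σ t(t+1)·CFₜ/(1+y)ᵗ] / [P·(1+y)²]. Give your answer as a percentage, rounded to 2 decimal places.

With y = 0.0985:
  t   CF        PV=CF/(1+0.0985)^t    t·PV        t(t+1)·PV
  1       387.50       352.7538       352.7538         705.5075
  2       387.50       321.1231       642.2463       1,926.7388
  3       387.50       292.3287       876.9862       3,507.9449
  4     5,387.50     3,699.8749    14,799.4995      73,997.4977
  Σ                  4,666.0805    16,671.4858      80,137.6889
P = 4,666.0805; D_Mac = 3.57291 yrs; D_mod = 3.25254 yrs; C = 14.23261.
Duration effect: -3.25254 × (+0.0155) = -0.050414
Convexity effect: 0.5 × 14.23261 × (0.0155)² = +0.0017097
ΔP/P ≈ -0.050414 + 0.0017097 = -0.048705 = -4.8705%.

-4.87%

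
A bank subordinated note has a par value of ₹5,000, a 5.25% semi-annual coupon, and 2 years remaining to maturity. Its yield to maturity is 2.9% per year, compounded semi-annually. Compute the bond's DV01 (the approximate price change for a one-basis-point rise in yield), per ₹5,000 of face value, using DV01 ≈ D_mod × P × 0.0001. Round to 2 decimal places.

₹0.99

Periodic yield y = 0.0145.
  t   CF        PV=CF/(1+0.0145)^t    t·PV
  1       131.25       129.3741       129.3741
  2       131.25       127.5250       255.0499
  3       131.25       125.7023       377.1068
  4     5,131.25     4,844.1208    19,376.4834
  Σ                  5,226.7222    20,138.0142
P = 5,226.7222; D_Mac = 3.85290 half-year periods = 1.92645 yrs; D_mod = 1.89891 yrs.
DV01 ≈ 1.89891 × 5,226.7222 × 0.0001 = 0.992509.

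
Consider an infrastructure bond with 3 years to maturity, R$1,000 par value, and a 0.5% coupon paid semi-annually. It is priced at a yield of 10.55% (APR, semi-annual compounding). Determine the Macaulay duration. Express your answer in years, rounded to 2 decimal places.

Periodic yield y = 0.05275. Discount each cash flow and weight by its period:
  t   CF        PV=CF/(1+0.05275)^t    t·PV
  1         2.50         2.3747         2.3747
  2         2.50         2.2557         4.5115
  3         2.50         2.1427         6.4281
  4         2.50         2.0353         8.1414
  5         2.50         1.9334         9.6668
  6     1,002.50       736.4324     4,418.5943
  Σ                    747.1743     4,449.7169
Price P = Σ PV = 747.1743.
Macaulay duration = Σ(t·PV) / P = 4,449.7169 / 747.1743 = 5.95539 half-year periods.
In years: 5.95539 / 2 = 2.97770 years.

2.98 years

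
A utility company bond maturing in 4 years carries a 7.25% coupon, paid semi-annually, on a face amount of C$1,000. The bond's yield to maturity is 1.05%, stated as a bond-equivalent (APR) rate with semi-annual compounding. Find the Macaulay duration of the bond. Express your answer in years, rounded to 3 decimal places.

Periodic yield y = 0.00525. Discount each cash flow and weight by its period:
  t   CF        PV=CF/(1+0.00525)^t    t·PV
  1        36.25        36.0607        36.0607
  2        36.25        35.8724        71.7447
  3        36.25        35.6850       107.0550
  4        36.25        35.4986       141.9945
  5        36.25        35.3132       176.5662
  6        36.25        35.1288       210.7729
  7        36.25        34.9454       244.6175
  8     1,036.25       993.7380     7,949.9039
  Σ                  1,242.2421     8,938.7154
Price P = Σ PV = 1,242.2421.
Macaulay duration = Σ(t·PV) / P = 8,938.7154 / 1,242.2421 = 7.19563 half-year periods.
In years: 7.19563 / 2 = 3.59782 years.

3.598 years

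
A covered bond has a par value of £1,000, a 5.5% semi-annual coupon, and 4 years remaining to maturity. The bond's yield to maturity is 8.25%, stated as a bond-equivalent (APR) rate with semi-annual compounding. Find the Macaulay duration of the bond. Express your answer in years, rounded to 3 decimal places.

3.623 years

Periodic yield y = 0.04125. Discount each cash flow and weight by its period:
  t   CF        PV=CF/(1+0.04125)^t    t·PV
  1        27.50        26.4106        26.4106
  2        27.50        25.3643        50.7286
  3        27.50        24.3595        73.0784
  4        27.50        23.3944        93.5778
  5        27.50        22.4676       112.3382
  6        27.50        21.5776       129.4654
  7        27.50        20.7228       145.0593
  8     1,027.50       743.6040     5,948.8320
  Σ                    907.9007     6,579.4902
Price P = Σ PV = 907.9007.
Macaulay duration = Σ(t·PV) / P = 6,579.4902 / 907.9007 = 7.24693 half-year periods.
In years: 7.24693 / 2 = 3.62346 years.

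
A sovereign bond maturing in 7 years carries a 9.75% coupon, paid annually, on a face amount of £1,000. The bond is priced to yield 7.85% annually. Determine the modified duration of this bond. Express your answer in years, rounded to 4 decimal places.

Periodic yield y = 0.0785. First find Macaulay duration:
  t   CF        PV=CF/(1+0.0785)^t    t·PV
  1        97.50        90.4033        90.4033
  2        97.50        83.8232       167.6464
  3        97.50        77.7220       233.1661
  4        97.50        72.0649       288.2598
  5        97.50        66.8196       334.0980
  6        97.50        61.9560       371.7363
  7     1,097.50       646.6414     4,526.4896
  Σ                  1,099.4305     6,011.7995
P = 1,099.4305; Macaulay duration = 6,011.7995 / 1,099.4305 = 5.46810 years.
Modified duration = D_Mac / (1 + y) = 5.46810 / 1.0785 = 5.07010 years.

5.0701 years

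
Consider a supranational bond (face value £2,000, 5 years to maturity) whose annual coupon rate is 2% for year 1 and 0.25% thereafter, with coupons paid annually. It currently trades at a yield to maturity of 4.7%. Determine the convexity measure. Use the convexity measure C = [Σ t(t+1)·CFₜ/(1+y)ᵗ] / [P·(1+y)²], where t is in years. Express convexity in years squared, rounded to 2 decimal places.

26.65

With y = 0.047:
  t   CF        PV=CF/(1+0.047)^t    t·PV        t(t+1)·PV
  1        40.00        38.2044        38.2044          76.4088
  2         5.00         4.5612         9.1223          27.3670
  3         5.00         4.3564        13.0693          52.2771
  4         5.00         4.1609        16.6434          83.2172
  5     2,005.00     1,593.6060     7,968.0302      47,808.1814
  Σ                  1,644.8889     8,045.0697      48,047.4515
P = 1,644.8889.
Convexity = Σ t(t+1)·PV / [P·(1+y)²] = 48,047.4515 / (1,644.8889 × 1.096209) = 26.64652.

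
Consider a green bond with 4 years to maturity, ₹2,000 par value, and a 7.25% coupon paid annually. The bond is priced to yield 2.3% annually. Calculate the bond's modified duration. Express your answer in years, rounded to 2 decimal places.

Periodic yield y = 0.023. First find Macaulay duration:
  t   CF        PV=CF/(1+0.023)^t    t·PV
  1       145.00       141.7400       141.7400
  2       145.00       138.5533       277.1065
  3       145.00       135.4382       406.3145
  4     2,145.00     1,958.5053     7,834.0214
  Σ                  2,374.2368     8,659.1824
P = 2,374.2368; Macaulay duration = 8,659.1824 / 2,374.2368 = 3.64714 years.
Modified duration = D_Mac / (1 + y) = 3.64714 / 1.023 = 3.56515 years.

3.57 years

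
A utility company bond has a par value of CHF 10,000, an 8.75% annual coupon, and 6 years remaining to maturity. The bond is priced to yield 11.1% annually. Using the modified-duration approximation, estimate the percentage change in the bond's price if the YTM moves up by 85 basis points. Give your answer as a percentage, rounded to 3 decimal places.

Periodic yield y = 0.111. Modified duration first:
  t   CF        PV=CF/(1+0.111)^t    t·PV
  1       875.00       787.5788       787.5788
  2       875.00       708.8918     1,417.7835
  3       875.00       638.0664     1,914.1992
  4       875.00       574.3172     2,297.2688
  5       875.00       516.9372     2,584.6858
  6    10,875.00     5,782.8897    34,697.3384
  Σ                  9,008.6810    43,698.8546
P = 9,008.6810; D_Mac = 4.85075 yrs; D_mod = 4.85075/(1+0.111) = 4.36611 yrs.
ΔP/P ≈ -D_mod · Δy = -4.36611 × (+0.0085) = -0.037112 = -3.7112%.

-3.711%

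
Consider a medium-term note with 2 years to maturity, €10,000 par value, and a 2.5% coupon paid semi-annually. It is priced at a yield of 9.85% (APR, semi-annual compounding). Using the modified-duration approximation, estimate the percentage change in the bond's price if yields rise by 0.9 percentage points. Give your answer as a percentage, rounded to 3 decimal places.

-1.681%

Periodic yield y = 0.04925. Modified duration first:
  t   CF        PV=CF/(1+0.04925)^t    t·PV
  1       125.00       119.1327       119.1327
  2       125.00       113.5408       227.0817
  3       125.00       108.2114       324.6342
  4    10,125.00     8,353.7047    33,414.8189
  Σ                  8,694.5897    34,085.6675
P = 8,694.5897; D_Mac = 3.92033 half-year periods = 1.96017 yrs; D_mod = 1.96017/(1+0.04925) = 1.86816 yrs.
ΔP/P ≈ -D_mod · Δy = -1.86816 × (+0.009) = -0.016813 = -1.6813%.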